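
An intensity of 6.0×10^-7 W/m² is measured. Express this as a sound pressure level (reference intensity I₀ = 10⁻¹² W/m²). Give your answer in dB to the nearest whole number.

58 dB

L = 10·log₁₀(I/I₀) = 10·log₁₀(6.0×10^-7/10⁻¹²) = 10·log₁₀(6.0×10^5).
L = 10·(0.7782 + 5) = 57.78 dB.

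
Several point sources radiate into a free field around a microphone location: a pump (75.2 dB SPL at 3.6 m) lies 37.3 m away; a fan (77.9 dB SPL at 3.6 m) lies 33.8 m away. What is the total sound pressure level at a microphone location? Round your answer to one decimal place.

60.0 dB SPL

Propagate each source to the receiver with L = L_ref − 20·log₁₀(r/r_ref), then add intensities.
pump: 75.2 − 20·log₁₀(37.3/3.6) = 75.2 − 20.31 = 54.89 dB SPL.
fan: 77.9 − 20·log₁₀(33.8/3.6) = 77.9 − 19.45 = 58.45 dB SPL.
Σ 10^(L/10) = 1.008e+06 → L_total = 10·log₁₀(1.008e+06) = 60.03 dB SPL.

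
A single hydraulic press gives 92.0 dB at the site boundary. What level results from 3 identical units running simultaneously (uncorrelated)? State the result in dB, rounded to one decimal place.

N identical incoherent sources raise the level by 10·log₁₀ N.
L_total = 92.0 + 10·log₁₀(3) = 92.0 + 4.771 = 96.77 dB.

96.8 dB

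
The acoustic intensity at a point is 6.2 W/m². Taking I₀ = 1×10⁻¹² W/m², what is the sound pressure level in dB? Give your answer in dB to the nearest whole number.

128 dB

L = 10·log₁₀(I/I₀) = 10·log₁₀(6.2/10⁻¹²) = 10·log₁₀(6.2×10^12).
L = 10·(0.7924 + 12) = 127.92 dB.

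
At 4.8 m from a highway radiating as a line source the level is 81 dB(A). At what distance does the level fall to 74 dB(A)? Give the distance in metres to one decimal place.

24.1 m

Line-source spreading drops the level by 10·log₁₀(r₂/r₁); inverting, r₂/r₁ = 10^(ΔL/10).
r₂ = 4.8·10^((81−74)/10) = 4.8·10^(7.0/10) = 24.06 m.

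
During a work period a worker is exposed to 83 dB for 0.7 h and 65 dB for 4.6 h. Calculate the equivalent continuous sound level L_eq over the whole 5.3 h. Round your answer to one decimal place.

74.6 dB

The energy average is taken in the linear domain: L_eq = 10·log₁₀[(Σ tᵢ·10^(Lᵢ/10))/T], T = 5.3 h.
Σ tᵢ·10^(Lᵢ/10) = 0.7·10^(83/10) + 4.6·10^(65/10) = 1.542e+08.
L_eq = 10·log₁₀(1.542e+08/5.3) = 74.64 dB.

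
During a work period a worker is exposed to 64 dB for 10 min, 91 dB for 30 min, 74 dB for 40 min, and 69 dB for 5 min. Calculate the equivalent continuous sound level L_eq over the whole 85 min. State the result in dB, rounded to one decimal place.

L_eq = 10·log₁₀[(1/T)·Σ tᵢ·10^(Lᵢ/10)] with T = 85 min.
Σ tᵢ·10^(Lᵢ/10) = 10·10^(64/10) + 30·10^(91/10) + 40·10^(74/10) + 5·10^(69/10) = 3.884e+10.
L_eq = 10·log₁₀(3.884e+10/85) = 86.60 dB.

86.6 dB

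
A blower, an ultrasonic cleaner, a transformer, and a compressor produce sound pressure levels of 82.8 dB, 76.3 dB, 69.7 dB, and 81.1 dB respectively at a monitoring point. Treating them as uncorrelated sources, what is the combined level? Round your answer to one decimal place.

85.7 dB

For uncorrelated sources the intensities add, so convert each level to linear form, sum, and take 10·log₁₀ of the total.
Σ 10^(L/10) = 10^(82.8/10) + 10^(76.3/10) + 10^(69.7/10) + 10^(81.1/10) = 3.714e+08.
L_total = 10·log₁₀(3.714e+08) = 85.70 dB.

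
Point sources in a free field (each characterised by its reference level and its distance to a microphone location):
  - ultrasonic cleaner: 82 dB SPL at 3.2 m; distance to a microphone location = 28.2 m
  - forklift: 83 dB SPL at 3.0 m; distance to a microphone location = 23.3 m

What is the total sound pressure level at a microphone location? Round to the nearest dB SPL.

67 dB SPL

First find each source's level at the receiver (point-source: −20·log₁₀(r/r_ref)), then combine on an intensity basis.
ultrasonic cleaner: 82 − 20·log₁₀(28.2/3.2) = 82 − 18.90 = 63.10 dB SPL.
forklift: 83 − 20·log₁₀(23.3/3.0) = 83 − 17.80 = 65.20 dB SPL.
Σ 10^(L/10) = 5.349e+06 → L_total = 10·log₁₀(5.349e+06) = 67.28 dB SPL.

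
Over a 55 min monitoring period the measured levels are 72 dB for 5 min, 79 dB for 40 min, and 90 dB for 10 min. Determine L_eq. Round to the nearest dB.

84 dB

The energy average is taken in the linear domain: L_eq = 10·log₁₀[(Σ tᵢ·10^(Lᵢ/10))/T], T = 55 min.
Σ tᵢ·10^(Lᵢ/10) = 5·10^(72/10) + 40·10^(79/10) + 10·10^(90/10) = 1.326e+10.
L_eq = 10·log₁₀(1.326e+10/55) = 83.82 dB.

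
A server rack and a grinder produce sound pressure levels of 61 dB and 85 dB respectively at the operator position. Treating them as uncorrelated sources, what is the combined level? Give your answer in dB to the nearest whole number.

85 dB

Incoherent sources combine by intensity addition: L_total = 10·log₁₀(Σ 10^(L_i/10)).
Σ 10^(L/10) = 10^(61/10) + 10^(85/10) = 3.175e+08.
L_total = 10·log₁₀(3.175e+08) = 85.02 dB.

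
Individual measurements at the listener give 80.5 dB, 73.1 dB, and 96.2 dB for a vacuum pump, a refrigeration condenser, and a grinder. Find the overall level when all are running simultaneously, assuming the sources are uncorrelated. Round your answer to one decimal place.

96.3 dB

For uncorrelated sources the intensities add, so convert each level to linear form, sum, and take 10·log₁₀ of the total.
Σ 10^(L/10) = 10^(80.5/10) + 10^(73.1/10) + 10^(96.2/10) = 4.301e+09.
L_total = 10·log₁₀(4.301e+09) = 96.34 dB.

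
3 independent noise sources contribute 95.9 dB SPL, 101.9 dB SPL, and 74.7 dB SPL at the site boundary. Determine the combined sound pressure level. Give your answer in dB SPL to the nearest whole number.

103 dB SPL

Incoherent sources combine by intensity addition: L_total = 10·log₁₀(Σ 10^(L_i/10)).
Σ 10^(L/10) = 10^(95.9/10) + 10^(101.9/10) + 10^(74.7/10) = 1.941e+10.
L_total = 10·log₁₀(1.941e+10) = 102.88 dB SPL.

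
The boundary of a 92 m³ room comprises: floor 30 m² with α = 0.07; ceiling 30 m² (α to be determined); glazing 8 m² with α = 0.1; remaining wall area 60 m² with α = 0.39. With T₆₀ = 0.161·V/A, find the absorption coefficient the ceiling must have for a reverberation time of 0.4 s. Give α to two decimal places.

0.36

From T₆₀ = 0.161·V/A, the target T₆₀ = 0.4 s needs A = 0.161·92/0.4 = 37.03 m².
Absorption from the other surfaces = 30·0.07 + 8·0.1 + 60·0.39 = 26.30 m², so the ceiling must supply 10.73 m² over 30 m².
α = 10.73/30 = 0.358.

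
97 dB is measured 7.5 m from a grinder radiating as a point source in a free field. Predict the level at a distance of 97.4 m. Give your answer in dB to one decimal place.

74.7 dB

Point-source attenuation: ΔL = 20·log₁₀(r₂/r₁) = 20·log₁₀(97.4/7.5) = 22.270 dB.
L₂ = 97 − 20·log₁₀(97.4/7.5) = 97 − 22.270 = 74.73 dB.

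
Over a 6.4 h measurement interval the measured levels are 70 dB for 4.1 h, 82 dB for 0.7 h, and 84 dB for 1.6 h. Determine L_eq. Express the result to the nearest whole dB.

79 dB

The energy average is taken in the linear domain: L_eq = 10·log₁₀[(Σ tᵢ·10^(Lᵢ/10))/T], T = 6.4 h.
Σ tᵢ·10^(Lᵢ/10) = 4.1·10^(70/10) + 0.7·10^(82/10) + 1.6·10^(84/10) = 5.538e+08.
L_eq = 10·log₁₀(5.538e+08/6.4) = 79.37 dB.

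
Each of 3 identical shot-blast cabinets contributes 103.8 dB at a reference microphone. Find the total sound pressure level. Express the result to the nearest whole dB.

109 dB

N identical incoherent sources raise the level by 10·log₁₀ N.
L_total = 103.8 + 10·log₁₀(3) = 103.8 + 4.771 = 108.57 dB.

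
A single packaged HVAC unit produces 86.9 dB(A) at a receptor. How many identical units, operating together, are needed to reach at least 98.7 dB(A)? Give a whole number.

Need L₁ + 10·log₁₀ N ≥ 98.7, i.e. log₁₀ N ≥ 1.18.
N ≥ 10^(11.8/10) = 15.136, so N = 16.

16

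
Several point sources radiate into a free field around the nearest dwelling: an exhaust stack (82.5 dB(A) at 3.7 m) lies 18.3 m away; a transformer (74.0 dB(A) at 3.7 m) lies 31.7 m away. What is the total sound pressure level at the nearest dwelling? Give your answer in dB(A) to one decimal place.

68.8 dB(A)

Apply inverse-square spreading to bring every level to the receiver, then sum 10^(L/10).
exhaust stack: 82.5 − 20·log₁₀(18.3/3.7) = 82.5 − 13.88 = 68.62 dB(A).
transformer: 74.0 − 20·log₁₀(31.7/3.7) = 74.0 − 18.66 = 55.34 dB(A).
Σ 10^(L/10) = 7.612e+06 → L_total = 10·log₁₀(7.612e+06) = 68.81 dB(A).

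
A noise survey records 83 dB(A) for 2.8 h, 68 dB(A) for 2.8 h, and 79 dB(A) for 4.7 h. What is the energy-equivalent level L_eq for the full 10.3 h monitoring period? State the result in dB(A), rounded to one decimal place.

79.6 dB(A)

Weight each interval's intensity by its duration and average over T = 10.3 h:
Σ tᵢ·10^(Lᵢ/10) = 2.8·10^(83/10) + 2.8·10^(68/10) + 4.7·10^(79/10) = 9.497e+08.
L_eq = 10·log₁₀(9.497e+08/10.3) = 79.65 dB(A).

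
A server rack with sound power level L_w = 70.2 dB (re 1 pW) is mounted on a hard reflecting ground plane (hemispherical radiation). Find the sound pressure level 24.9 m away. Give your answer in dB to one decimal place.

The power spreads over a hemisphere of area 2π·r², so L_p = L_w − 10·log₁₀(2π·r²).
2π·r² = 3896 m², 10·log₁₀ of that is 35.906 dB.
L_p = 70.2 − 35.906 = 34.29 dB.

34.3 dB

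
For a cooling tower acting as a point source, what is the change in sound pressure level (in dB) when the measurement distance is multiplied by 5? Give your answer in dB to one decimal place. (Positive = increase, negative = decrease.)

With spherical spreading the level changes by −20·log₁₀(r₂/r₁).
ΔL = −20·log₁₀(5) = -13.98 dB.

-14.0 dB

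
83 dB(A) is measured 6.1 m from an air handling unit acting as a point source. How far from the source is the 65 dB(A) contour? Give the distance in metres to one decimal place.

The 18.0 dB drop corresponds to a distance ratio of 10^(18.0/20) for a point source.
r₂ = 6.1·10^((83−65)/20) = 6.1·10^(18.0/20) = 48.45 m.

48.5 m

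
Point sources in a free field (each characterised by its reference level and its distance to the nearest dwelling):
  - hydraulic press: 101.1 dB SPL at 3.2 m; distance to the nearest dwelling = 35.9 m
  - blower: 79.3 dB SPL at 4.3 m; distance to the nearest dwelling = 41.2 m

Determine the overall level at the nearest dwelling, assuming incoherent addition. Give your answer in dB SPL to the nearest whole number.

80 dB SPL

Apply inverse-square spreading to bring every level to the receiver, then sum 10^(L/10).
hydraulic press: 101.1 − 20·log₁₀(35.9/3.2) = 101.1 − 21.00 = 80.10 dB SPL.
blower: 79.3 − 20·log₁₀(41.2/4.3) = 79.3 − 19.63 = 59.67 dB SPL.
Σ 10^(L/10) = 1.033e+08 → L_total = 10·log₁₀(1.033e+08) = 80.14 dB SPL.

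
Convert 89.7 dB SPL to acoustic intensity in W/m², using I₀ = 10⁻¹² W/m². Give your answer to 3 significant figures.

0.000933 W/m²

I = I₀·10^(L/10) = 10⁻¹² × 10^(89.7/10) = 10^(-3.030).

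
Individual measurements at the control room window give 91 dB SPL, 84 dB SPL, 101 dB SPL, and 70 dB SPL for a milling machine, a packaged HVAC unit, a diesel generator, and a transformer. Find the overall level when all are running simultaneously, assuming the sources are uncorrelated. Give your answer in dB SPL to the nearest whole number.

Incoherent sources combine by intensity addition: L_total = 10·log₁₀(Σ 10^(L_i/10)).
Σ 10^(L/10) = 10^(91/10) + 10^(84/10) + 10^(101/10) + 10^(70/10) = 1.411e+10.
L_total = 10·log₁₀(1.411e+10) = 101.50 dB SPL.

101 dB SPL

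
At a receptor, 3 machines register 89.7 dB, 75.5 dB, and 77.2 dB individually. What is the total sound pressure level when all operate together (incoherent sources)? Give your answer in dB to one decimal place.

90.1 dB

Incoherent sources combine by intensity addition: L_total = 10·log₁₀(Σ 10^(L_i/10)).
Σ 10^(L/10) = 10^(89.7/10) + 10^(75.5/10) + 10^(77.2/10) = 1.021e+09.
L_total = 10·log₁₀(1.021e+09) = 90.09 dB.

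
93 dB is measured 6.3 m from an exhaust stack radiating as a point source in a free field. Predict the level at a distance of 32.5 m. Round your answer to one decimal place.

78.7 dB

For a point source, L₂ = L₁ − 20·log₁₀(r₂/r₁).
L₂ = 93 − 20·log₁₀(32.5/6.3) = 93 − 14.251 = 78.75 dB.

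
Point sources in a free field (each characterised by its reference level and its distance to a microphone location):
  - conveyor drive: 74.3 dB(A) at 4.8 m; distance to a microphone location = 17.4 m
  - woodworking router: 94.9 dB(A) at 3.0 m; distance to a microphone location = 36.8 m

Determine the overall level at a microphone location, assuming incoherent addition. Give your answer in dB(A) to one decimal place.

73.5 dB(A)

Propagate each source to the receiver with L = L_ref − 20·log₁₀(r/r_ref), then add intensities.
conveyor drive: 74.3 − 20·log₁₀(17.4/4.8) = 74.3 − 11.19 = 63.11 dB(A).
woodworking router: 94.9 − 20·log₁₀(36.8/3.0) = 94.9 − 21.77 = 73.13 dB(A).
Σ 10^(L/10) = 2.259e+07 → L_total = 10·log₁₀(2.259e+07) = 73.54 dB(A).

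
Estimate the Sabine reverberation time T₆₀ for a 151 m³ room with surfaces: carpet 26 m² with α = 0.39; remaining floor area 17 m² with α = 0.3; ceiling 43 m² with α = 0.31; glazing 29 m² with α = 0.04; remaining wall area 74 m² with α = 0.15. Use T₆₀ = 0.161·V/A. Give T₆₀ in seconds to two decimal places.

0.60 s

A = Σ Sᵢαᵢ = 26·0.39 + 17·0.3 + 43·0.31 + 29·0.04 + 74·0.15 = 40.83 m².
T₆₀ = 0.161 × 151 / 40.83 = 0.595 s.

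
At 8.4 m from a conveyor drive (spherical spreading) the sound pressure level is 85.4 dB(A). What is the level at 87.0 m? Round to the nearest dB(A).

65 dB(A)

Spherical spreading from a point source gives a 20·log₁₀(r₂/r₁) drop.
L₂ = 85.4 − 20·log₁₀(87.0/8.4) = 85.4 − 20.305 = 65.10 dB(A).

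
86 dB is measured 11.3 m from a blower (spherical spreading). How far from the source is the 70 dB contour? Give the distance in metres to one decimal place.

Point-source spreading drops the level by 20·log₁₀(r₂/r₁); inverting, r₂/r₁ = 10^(ΔL/20).
r₂ = 11.3·10^((86−70)/20) = 11.3·10^(16.0/20) = 71.30 m.

71.3 m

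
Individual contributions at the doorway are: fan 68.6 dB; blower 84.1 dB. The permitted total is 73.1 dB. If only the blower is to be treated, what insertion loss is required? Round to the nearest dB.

Fixed contribution from the other source: Σ 10^(L/10) = 10^(68.6/10) = 7.244e+06 (68.60 dB).
To meet 73.1 dB overall, the treated blower may contribute at most 10^(73.1/10) − 7.244e+06 = 1.317e+07, i.e. 71.20 dB.
Required insertion loss = 84.1 − 71.20 = 12.90 dB.

13 dB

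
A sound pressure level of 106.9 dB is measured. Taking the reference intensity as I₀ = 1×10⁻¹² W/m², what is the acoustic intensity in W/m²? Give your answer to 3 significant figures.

0.0490 W/m²

L = 10·log₁₀(I/I₀) ⇒ I = I₀·10^(L/10) = 10⁻¹² × 10^10.69.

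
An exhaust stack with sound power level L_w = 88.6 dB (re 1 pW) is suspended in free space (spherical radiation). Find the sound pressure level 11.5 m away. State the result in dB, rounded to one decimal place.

56.4 dB

Free-field spherical radiation: L_p = L_w − 10·log₁₀(4π·r²), r = 11.5 m.
4π·r² = 1662 m², 10·log₁₀ of that is 32.206 dB.
L_p = 88.6 − 32.206 = 56.39 dB.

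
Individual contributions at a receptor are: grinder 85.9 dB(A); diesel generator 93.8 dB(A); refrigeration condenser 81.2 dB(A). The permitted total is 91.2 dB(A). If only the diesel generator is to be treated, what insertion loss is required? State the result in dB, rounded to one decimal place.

Everything except the diesel generator sums to 10^(85.9/10) + 10^(81.2/10) = 5.209e+08 in linear terms, 87.17 dB(A).
To meet 91.2 dB(A) overall, the treated diesel generator may contribute at most 10^(91.2/10) − 5.209e+08 = 7.974e+08, i.e. 89.02 dB(A).
Required insertion loss = 93.8 − 89.02 = 4.78 dB.

4.8 dB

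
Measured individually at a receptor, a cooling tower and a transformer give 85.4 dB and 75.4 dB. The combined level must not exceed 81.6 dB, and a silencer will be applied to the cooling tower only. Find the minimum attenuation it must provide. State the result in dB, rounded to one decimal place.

5.0 dB

Fixed contribution from the other source: Σ 10^(L/10) = 10^(75.4/10) = 3.467e+07 (75.40 dB).
The limit corresponds to 10^(81.6/10) = 1.445e+08; subtracting the fixed part leaves 1.099e+08 for the cooling tower, i.e. 80.41 dB.
So the cooling tower must be reduced from 85.4 to 80.41 dB: IL = 4.99 dB.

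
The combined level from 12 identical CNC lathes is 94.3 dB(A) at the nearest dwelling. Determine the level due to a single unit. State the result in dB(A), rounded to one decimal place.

Dividing the total intensity by 12 lowers the level by 10·log₁₀ 12 = 10.792 dB: L₁ = 94.3 − 10.792.

83.5 dB(A)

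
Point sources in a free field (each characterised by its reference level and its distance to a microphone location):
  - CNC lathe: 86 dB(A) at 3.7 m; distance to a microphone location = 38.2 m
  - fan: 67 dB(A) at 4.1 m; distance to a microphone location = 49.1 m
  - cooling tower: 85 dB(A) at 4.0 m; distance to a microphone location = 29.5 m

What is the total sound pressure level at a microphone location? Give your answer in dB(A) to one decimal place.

69.8 dB(A)

Apply inverse-square spreading to bring every level to the receiver, then sum 10^(L/10).
CNC lathe: 86 − 20·log₁₀(38.2/3.7) = 86 − 20.28 = 65.72 dB(A).
fan: 67 − 20·log₁₀(49.1/4.1) = 67 − 21.57 = 45.43 dB(A).
cooling tower: 85 − 20·log₁₀(29.5/4.0) = 85 − 17.36 = 67.64 dB(A).
Σ 10^(L/10) = 9.584e+06 → L_total = 10·log₁₀(9.584e+06) = 69.82 dB(A).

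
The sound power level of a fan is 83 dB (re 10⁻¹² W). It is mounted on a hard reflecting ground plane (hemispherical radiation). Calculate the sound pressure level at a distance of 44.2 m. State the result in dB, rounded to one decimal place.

42.1 dB

L_p = L_w − 10·log₁₀(2π·r²) with r = 44.2 m.
2π·r² = 1.228e+04 m², 10·log₁₀ of that is 40.890 dB.
L_p = 83 − 40.890 = 42.11 dB.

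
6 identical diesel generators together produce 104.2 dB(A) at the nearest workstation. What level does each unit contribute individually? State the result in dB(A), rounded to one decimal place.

6 equal contributions raise the level by 10·log₁₀ 6 = 7.782 dB, so each unit alone gives 104.2 − 7.782.

96.4 dB(A)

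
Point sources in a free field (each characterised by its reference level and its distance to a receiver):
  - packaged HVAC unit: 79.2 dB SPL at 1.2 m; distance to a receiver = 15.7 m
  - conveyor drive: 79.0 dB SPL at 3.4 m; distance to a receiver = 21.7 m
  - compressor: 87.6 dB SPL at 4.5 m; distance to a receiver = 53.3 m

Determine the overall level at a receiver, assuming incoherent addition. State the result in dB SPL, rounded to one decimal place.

First find each source's level at the receiver (point-source: −20·log₁₀(r/r_ref)), then combine on an intensity basis.
packaged HVAC unit: 79.2 − 20·log₁₀(15.7/1.2) = 79.2 − 22.33 = 56.87 dB SPL.
conveyor drive: 79.0 − 20·log₁₀(21.7/3.4) = 79.0 − 16.10 = 62.90 dB SPL.
compressor: 87.6 − 20·log₁₀(53.3/4.5) = 87.6 − 21.47 = 66.13 dB SPL.
Σ 10^(L/10) = 6.538e+06 → L_total = 10·log₁₀(6.538e+06) = 68.15 dB SPL.

68.2 dB SPL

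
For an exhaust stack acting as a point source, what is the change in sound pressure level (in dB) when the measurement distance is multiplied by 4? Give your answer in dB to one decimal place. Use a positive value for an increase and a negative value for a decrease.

Point-source spreading: ΔL = −20·log₁₀(r₂/r₁).
ΔL = −20·log₁₀(4) = -12.04 dB.

-12.0 dB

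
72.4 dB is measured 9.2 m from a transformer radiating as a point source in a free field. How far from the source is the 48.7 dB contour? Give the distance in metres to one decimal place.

For a point source L₁ − L₂ = 20·log₁₀(r₂/r₁), so r₂ = r₁·10^((L₁−L₂)/20).
r₂ = 9.2·10^((72.4−48.7)/20) = 9.2·10^(23.7/20) = 140.86 m.

140.9 m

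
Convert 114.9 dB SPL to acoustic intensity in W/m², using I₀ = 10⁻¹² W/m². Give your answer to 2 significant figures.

0.31 W/m²

I/I₀ = 10^(114.9/10) = 3.09e+11, so I = 3.09e+11 × 10⁻¹² W/m².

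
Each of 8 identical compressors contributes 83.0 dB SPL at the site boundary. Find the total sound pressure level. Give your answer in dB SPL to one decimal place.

With 8 equal, uncorrelated contributions the intensity is 8× that of one unit, giving a rise of 10·log₁₀ 8.
L_total = 83.0 + 10·log₁₀(8) = 83.0 + 9.031 = 92.03 dB SPL.

92.0 dB SPL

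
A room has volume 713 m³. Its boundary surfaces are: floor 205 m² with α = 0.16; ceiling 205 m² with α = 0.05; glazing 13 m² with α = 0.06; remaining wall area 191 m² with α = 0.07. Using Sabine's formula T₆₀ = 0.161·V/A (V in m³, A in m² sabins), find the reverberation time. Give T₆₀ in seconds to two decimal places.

2.01 s

A = Σ Sᵢαᵢ = 205·0.16 + 205·0.05 + 13·0.06 + 191·0.07 = 57.20 m².
T₆₀ = 0.161·V/A = 0.161·713/57.20 = 2.007 s.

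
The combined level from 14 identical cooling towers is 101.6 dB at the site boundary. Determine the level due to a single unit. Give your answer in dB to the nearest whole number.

Dividing the total intensity by 14 lowers the level by 10·log₁₀ 14 = 11.461 dB: L₁ = 101.6 − 11.461.

90 dB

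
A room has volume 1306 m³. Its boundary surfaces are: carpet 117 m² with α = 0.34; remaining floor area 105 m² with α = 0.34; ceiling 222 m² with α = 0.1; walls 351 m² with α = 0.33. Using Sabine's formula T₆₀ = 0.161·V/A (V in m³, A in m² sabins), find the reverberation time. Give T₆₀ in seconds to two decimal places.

Summing Sᵢαᵢ: 117·0.34 + 105·0.34 + 222·0.1 + 351·0.33 = 213.51 m².
T₆₀ = 0.161 × 1306 / 213.51 = 0.985 s.

0.98 s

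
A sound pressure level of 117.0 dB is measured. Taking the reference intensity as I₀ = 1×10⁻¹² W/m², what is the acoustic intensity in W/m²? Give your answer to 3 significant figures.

L = 10·log₁₀(I/I₀) ⇒ I = I₀·10^(L/10) = 10⁻¹² × 10^11.70.

0.501 W/m²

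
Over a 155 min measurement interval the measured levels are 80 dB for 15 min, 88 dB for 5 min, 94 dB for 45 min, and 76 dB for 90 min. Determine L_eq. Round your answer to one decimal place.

88.9 dB

The energy average is taken in the linear domain: L_eq = 10·log₁₀[(Σ tᵢ·10^(Lᵢ/10))/T], T = 155 min.
Σ tᵢ·10^(Lᵢ/10) = 15·10^(80/10) + 5·10^(88/10) + 45·10^(94/10) + 90·10^(76/10) = 1.213e+11.
L_eq = 10·log₁₀(1.213e+11/155) = 88.93 dB.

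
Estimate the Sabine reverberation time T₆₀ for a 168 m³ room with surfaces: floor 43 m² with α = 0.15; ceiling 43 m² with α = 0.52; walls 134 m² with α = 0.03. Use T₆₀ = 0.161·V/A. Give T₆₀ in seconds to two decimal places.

A = Σ Sᵢαᵢ = 43·0.15 + 43·0.52 + 134·0.03 = 32.83 m².
T₆₀ = 0.161 × 168 / 32.83 = 0.824 s.

0.82 s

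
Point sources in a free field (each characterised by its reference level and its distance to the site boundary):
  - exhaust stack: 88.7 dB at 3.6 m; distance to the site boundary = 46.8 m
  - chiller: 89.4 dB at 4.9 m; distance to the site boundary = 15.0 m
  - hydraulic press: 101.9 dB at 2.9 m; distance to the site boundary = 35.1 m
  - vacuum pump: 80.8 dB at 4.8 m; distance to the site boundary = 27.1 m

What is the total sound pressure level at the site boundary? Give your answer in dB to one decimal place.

First find each source's level at the receiver (point-source: −20·log₁₀(r/r_ref)), then combine on an intensity basis.
exhaust stack: 88.7 − 20·log₁₀(46.8/3.6) = 88.7 − 22.28 = 66.42 dB.
chiller: 89.4 − 20·log₁₀(15.0/4.9) = 89.4 − 9.72 = 79.68 dB.
hydraulic press: 101.9 − 20·log₁₀(35.1/2.9) = 101.9 − 21.66 = 80.24 dB.
vacuum pump: 80.8 − 20·log₁₀(27.1/4.8) = 80.8 − 15.03 = 65.77 dB.
Σ 10^(L/10) = 2.068e+08 → L_total = 10·log₁₀(2.068e+08) = 83.16 dB.

83.2 dB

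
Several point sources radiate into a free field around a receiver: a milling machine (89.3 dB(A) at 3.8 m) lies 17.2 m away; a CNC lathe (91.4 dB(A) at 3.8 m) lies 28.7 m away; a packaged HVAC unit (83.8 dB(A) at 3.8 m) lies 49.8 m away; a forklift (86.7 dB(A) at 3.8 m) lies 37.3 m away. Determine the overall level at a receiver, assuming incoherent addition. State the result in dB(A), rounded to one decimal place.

78.6 dB(A)

First find each source's level at the receiver (point-source: −20·log₁₀(r/r_ref)), then combine on an intensity basis.
milling machine: 89.3 − 20·log₁₀(17.2/3.8) = 89.3 − 13.11 = 76.19 dB(A).
CNC lathe: 91.4 − 20·log₁₀(28.7/3.8) = 91.4 − 17.56 = 73.84 dB(A).
packaged HVAC unit: 83.8 − 20·log₁₀(49.8/3.8) = 83.8 − 22.35 = 61.45 dB(A).
forklift: 86.7 − 20·log₁₀(37.3/3.8) = 86.7 − 19.84 = 66.86 dB(A).
Σ 10^(L/10) = 7.199e+07 → L_total = 10·log₁₀(7.199e+07) = 78.57 dB(A).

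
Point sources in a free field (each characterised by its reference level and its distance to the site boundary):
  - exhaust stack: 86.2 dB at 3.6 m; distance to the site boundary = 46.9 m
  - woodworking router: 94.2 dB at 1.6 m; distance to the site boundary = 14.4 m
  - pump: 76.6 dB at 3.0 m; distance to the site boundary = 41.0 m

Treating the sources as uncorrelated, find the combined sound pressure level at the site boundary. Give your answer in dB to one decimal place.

Apply inverse-square spreading to bring every level to the receiver, then sum 10^(L/10).
exhaust stack: 86.2 − 20·log₁₀(46.9/3.6) = 86.2 − 22.30 = 63.90 dB.
woodworking router: 94.2 − 20·log₁₀(14.4/1.6) = 94.2 − 19.08 = 75.12 dB.
pump: 76.6 − 20·log₁₀(41.0/3.0) = 76.6 − 22.71 = 53.89 dB.
Σ 10^(L/10) = 3.517e+07 → L_total = 10·log₁₀(3.517e+07) = 75.46 dB.

75.5 dB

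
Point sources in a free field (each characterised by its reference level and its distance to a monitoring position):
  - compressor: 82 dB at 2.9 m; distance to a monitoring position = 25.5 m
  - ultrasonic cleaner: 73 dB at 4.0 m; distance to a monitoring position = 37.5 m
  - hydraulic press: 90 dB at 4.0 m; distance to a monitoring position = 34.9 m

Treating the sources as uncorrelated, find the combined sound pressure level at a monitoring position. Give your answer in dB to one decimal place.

Propagate each source to the receiver with L = L_ref − 20·log₁₀(r/r_ref), then add intensities.
compressor: 82 − 20·log₁₀(25.5/2.9) = 82 − 18.88 = 63.12 dB.
ultrasonic cleaner: 73 − 20·log₁₀(37.5/4.0) = 73 − 19.44 = 53.56 dB.
hydraulic press: 90 − 20·log₁₀(34.9/4.0) = 90 − 18.82 = 71.18 dB.
Σ 10^(L/10) = 1.541e+07 → L_total = 10·log₁₀(1.541e+07) = 71.88 dB.

71.9 dB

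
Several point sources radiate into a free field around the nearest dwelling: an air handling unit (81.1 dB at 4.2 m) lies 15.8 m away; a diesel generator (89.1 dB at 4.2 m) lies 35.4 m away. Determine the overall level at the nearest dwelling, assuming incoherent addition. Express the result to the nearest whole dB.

Propagate each source to the receiver with L = L_ref − 20·log₁₀(r/r_ref), then add intensities.
air handling unit: 81.1 − 20·log₁₀(15.8/4.2) = 81.1 − 11.51 = 69.59 dB.
diesel generator: 89.1 − 20·log₁₀(35.4/4.2) = 89.1 − 18.52 = 70.58 dB.
Σ 10^(L/10) = 2.054e+07 → L_total = 10·log₁₀(2.054e+07) = 73.13 dB.

73 dB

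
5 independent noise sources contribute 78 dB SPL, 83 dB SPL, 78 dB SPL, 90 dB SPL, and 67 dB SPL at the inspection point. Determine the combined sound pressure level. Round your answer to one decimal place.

91.2 dB SPL

For uncorrelated sources the intensities add, so convert each level to linear form, sum, and take 10·log₁₀ of the total.
Σ 10^(L/10) = 10^(78/10) + 10^(83/10) + 10^(78/10) + 10^(90/10) + 10^(67/10) = 1.331e+09.
L_total = 10·log₁₀(1.331e+09) = 91.24 dB SPL.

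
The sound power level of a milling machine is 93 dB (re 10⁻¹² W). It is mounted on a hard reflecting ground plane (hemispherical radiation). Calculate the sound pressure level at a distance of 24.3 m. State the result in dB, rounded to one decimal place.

57.3 dB

Free-field hemispherical radiation: L_p = L_w − 10·log₁₀(2π·r²), r = 24.3 m.
2π·r² = 3710 m², 10·log₁₀ of that is 35.694 dB.
L_p = 93 − 35.694 = 57.31 dB.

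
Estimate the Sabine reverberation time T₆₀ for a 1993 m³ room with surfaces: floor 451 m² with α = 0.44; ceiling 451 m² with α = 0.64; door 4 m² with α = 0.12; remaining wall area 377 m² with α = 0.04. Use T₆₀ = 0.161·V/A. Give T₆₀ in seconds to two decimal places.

0.64 s

Total absorption A = 451·0.44 + 451·0.64 + 4·0.12 + 377·0.04 = 502.64 m² sabins.
T₆₀ = 0.161 × 1993 / 502.64 = 0.638 s.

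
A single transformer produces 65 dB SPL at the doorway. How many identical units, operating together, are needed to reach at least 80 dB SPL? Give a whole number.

32

Need L₁ + 10·log₁₀ N ≥ 80, i.e. log₁₀ N ≥ 1.50.
N ≥ 10^(15.0/10) = 31.623, so N = 32.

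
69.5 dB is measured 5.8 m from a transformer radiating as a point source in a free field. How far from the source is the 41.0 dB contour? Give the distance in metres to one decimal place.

Point-source spreading drops the level by 20·log₁₀(r₂/r₁); inverting, r₂/r₁ = 10^(ΔL/20).
r₂ = 5.8·10^((69.5−41.0)/20) = 5.8·10^(28.5/20) = 154.32 m.

154.3 m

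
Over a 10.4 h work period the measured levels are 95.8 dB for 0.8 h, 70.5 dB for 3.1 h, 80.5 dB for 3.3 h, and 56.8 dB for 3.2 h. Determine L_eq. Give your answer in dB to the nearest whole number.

85 dB

The energy average is taken in the linear domain: L_eq = 10·log₁₀[(Σ tᵢ·10^(Lᵢ/10))/T], T = 10.4 h.
Σ tᵢ·10^(Lᵢ/10) = 0.8·10^(95.8/10) + 3.1·10^(70.5/10) + 3.3·10^(80.5/10) + 3.2·10^(56.8/10) = 3.448e+09.
L_eq = 10·log₁₀(3.448e+09/10.4) = 85.21 dB.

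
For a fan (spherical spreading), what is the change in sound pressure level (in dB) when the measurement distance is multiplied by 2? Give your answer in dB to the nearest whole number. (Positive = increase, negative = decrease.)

-6 dB

Point-source spreading: ΔL = −20·log₁₀(r₂/r₁).
ΔL = −20·log₁₀(2) = -6.02 dB.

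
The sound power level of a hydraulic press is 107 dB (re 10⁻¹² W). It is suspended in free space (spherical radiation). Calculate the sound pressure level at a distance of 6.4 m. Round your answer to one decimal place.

79.9 dB

Free-field spherical radiation: L_p = L_w − 10·log₁₀(4π·r²), r = 6.4 m.
4π·r² = 514.7 m², 10·log₁₀ of that is 27.116 dB.
L_p = 107 − 27.116 = 79.88 dB.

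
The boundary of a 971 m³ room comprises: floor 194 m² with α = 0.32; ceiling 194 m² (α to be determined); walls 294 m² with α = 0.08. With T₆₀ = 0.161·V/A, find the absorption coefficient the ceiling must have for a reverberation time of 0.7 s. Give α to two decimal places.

A = 0.161·V/T₆₀ = 0.161·971/0.7 = 223.33 m² sabins.
Absorption from the other surfaces = 194·0.32 + 294·0.08 = 85.60 m², so the ceiling must supply 137.73 m² over 194 m².
α = 137.73/194 = 0.710.

0.71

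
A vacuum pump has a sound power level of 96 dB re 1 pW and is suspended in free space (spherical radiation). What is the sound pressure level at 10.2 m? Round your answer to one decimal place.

64.8 dB

L_p = L_w − 10·log₁₀(4π·r²) with r = 10.2 m.
4π·r² = 1307 m², 10·log₁₀ of that is 31.164 dB.
L_p = 96 − 31.164 = 64.84 dB.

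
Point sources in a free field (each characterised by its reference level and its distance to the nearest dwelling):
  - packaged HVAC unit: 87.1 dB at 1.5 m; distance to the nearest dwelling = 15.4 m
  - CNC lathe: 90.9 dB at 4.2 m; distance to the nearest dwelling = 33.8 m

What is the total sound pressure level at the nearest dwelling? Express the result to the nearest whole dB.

74 dB

Propagate each source to the receiver with L = L_ref − 20·log₁₀(r/r_ref), then add intensities.
packaged HVAC unit: 87.1 − 20·log₁₀(15.4/1.5) = 87.1 − 20.23 = 66.87 dB.
CNC lathe: 90.9 − 20·log₁₀(33.8/4.2) = 90.9 − 18.11 = 72.79 dB.
Σ 10^(L/10) = 2.386e+07 → L_total = 10·log₁₀(2.386e+07) = 73.78 dB.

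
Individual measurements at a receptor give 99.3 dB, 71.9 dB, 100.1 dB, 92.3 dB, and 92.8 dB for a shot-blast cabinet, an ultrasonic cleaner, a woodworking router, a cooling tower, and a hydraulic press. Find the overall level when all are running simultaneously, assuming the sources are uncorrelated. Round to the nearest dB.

For uncorrelated sources the intensities add, so convert each level to linear form, sum, and take 10·log₁₀ of the total.
Σ 10^(L/10) = 10^(99.3/10) + 10^(71.9/10) + 10^(100.1/10) + 10^(92.3/10) + 10^(92.8/10) = 2.236e+10.
L_total = 10·log₁₀(2.236e+10) = 103.50 dB.

103 dB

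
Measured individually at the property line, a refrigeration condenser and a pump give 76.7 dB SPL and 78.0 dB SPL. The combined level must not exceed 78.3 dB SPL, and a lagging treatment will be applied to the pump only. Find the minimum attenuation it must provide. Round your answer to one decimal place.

4.8 dB

The untreated sources together contribute 10^(76.7/10) = 4.677e+07, i.e. 76.70 dB SPL.
To meet 78.3 dB SPL overall, the treated pump may contribute at most 10^(78.3/10) − 4.677e+07 = 2.083e+07, i.e. 73.19 dB SPL.
So the pump must be reduced from 78.0 to 73.19 dB SPL: IL = 4.81 dB.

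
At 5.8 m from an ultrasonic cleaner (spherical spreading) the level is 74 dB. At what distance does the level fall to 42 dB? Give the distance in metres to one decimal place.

The 32.0 dB drop corresponds to a distance ratio of 10^(32.0/20) for a point source.
r₂ = 5.8·10^((74−42)/20) = 5.8·10^(32.0/20) = 230.90 m.

230.9 m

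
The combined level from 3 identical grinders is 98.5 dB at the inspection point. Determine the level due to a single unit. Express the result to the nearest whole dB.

Dividing the total intensity by 3 lowers the level by 10·log₁₀ 3 = 4.771 dB: L₁ = 98.5 − 4.771.

94 dB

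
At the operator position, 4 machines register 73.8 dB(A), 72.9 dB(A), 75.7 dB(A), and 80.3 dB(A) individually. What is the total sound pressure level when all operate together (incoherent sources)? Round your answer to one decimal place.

Incoherent sources combine by intensity addition: L_total = 10·log₁₀(Σ 10^(L_i/10)).
Σ 10^(L/10) = 10^(73.8/10) + 10^(72.9/10) + 10^(75.7/10) + 10^(80.3/10) = 1.878e+08.
L_total = 10·log₁₀(1.878e+08) = 82.74 dB(A).

82.7 dB(A)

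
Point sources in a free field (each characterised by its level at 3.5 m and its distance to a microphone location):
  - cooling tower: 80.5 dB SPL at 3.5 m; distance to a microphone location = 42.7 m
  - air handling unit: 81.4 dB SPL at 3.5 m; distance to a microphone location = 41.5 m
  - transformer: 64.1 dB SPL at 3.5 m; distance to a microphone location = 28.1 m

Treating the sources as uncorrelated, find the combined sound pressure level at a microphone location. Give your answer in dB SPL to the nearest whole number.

Propagate each source to the receiver with L = L_ref − 20·log₁₀(r/r_ref), then add intensities.
cooling tower: 80.5 − 20·log₁₀(42.7/3.5) = 80.5 − 21.73 = 58.77 dB SPL.
air handling unit: 81.4 − 20·log₁₀(41.5/3.5) = 81.4 − 21.48 = 59.92 dB SPL.
transformer: 64.1 − 20·log₁₀(28.1/3.5) = 64.1 − 18.09 = 46.01 dB SPL.
Σ 10^(L/10) = 1.776e+06 → L_total = 10·log₁₀(1.776e+06) = 62.49 dB SPL.

62 dB SPL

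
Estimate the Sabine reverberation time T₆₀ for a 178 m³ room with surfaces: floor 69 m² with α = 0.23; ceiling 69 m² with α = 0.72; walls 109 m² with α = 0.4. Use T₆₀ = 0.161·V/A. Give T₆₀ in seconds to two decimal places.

0.26 s

Summing Sᵢαᵢ: 69·0.23 + 69·0.72 + 109·0.4 = 109.15 m².
T₆₀ = 0.161·V/A = 0.161·178/109.15 = 0.263 s.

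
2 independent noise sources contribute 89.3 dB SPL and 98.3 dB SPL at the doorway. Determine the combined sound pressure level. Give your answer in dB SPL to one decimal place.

98.8 dB SPL

Incoherent sources combine by intensity addition: L_total = 10·log₁₀(Σ 10^(L_i/10)).
Σ 10^(L/10) = 10^(89.3/10) + 10^(98.3/10) = 7.612e+09.
L_total = 10·log₁₀(7.612e+09) = 98.81 dB SPL.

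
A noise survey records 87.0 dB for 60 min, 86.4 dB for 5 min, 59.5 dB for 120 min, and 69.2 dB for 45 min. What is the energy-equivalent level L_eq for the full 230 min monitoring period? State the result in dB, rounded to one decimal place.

81.5 dB

The energy average is taken in the linear domain: L_eq = 10·log₁₀[(Σ tᵢ·10^(Lᵢ/10))/T], T = 230 min.
Σ tᵢ·10^(Lᵢ/10) = 60·10^(87.0/10) + 5·10^(86.4/10) + 120·10^(59.5/10) + 45·10^(69.2/10) = 3.274e+10.
L_eq = 10·log₁₀(3.274e+10/230) = 81.53 dB.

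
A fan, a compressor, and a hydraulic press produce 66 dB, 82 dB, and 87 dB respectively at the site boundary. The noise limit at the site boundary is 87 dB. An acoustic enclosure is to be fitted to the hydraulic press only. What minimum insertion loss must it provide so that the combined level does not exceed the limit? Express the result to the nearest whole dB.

2 dB

The untreated sources together contribute 10^(66/10) + 10^(82/10) = 1.625e+08, i.e. 82.11 dB.
The limit corresponds to 10^(87/10) = 5.012e+08; subtracting the fixed part leaves 3.387e+08 for the hydraulic press, i.e. 85.30 dB.
So the hydraulic press must be reduced from 87 to 85.30 dB: IL = 1.70 dB.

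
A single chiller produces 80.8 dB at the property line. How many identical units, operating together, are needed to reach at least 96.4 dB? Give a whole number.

Need L₁ + 10·log₁₀ N ≥ 96.4, i.e. log₁₀ N ≥ 1.56.
N ≥ 10^(15.6/10) = 36.308, so N = 37.

37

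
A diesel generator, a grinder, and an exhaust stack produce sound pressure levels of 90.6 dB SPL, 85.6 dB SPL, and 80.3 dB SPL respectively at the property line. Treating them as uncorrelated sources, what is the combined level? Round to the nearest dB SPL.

92 dB SPL

For uncorrelated sources the intensities add, so convert each level to linear form, sum, and take 10·log₁₀ of the total.
Σ 10^(L/10) = 10^(90.6/10) + 10^(85.6/10) + 10^(80.3/10) = 1.618e+09.
L_total = 10·log₁₀(1.618e+09) = 92.09 dB SPL.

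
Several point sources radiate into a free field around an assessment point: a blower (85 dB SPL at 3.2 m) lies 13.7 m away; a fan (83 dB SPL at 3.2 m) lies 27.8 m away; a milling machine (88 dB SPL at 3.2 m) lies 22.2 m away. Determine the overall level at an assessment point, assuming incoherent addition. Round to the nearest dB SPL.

75 dB SPL

Propagate each source to the receiver with L = L_ref − 20·log₁₀(r/r_ref), then add intensities.
blower: 85 − 20·log₁₀(13.7/3.2) = 85 − 12.63 = 72.37 dB SPL.
fan: 83 − 20·log₁₀(27.8/3.2) = 83 − 18.78 = 64.22 dB SPL.
milling machine: 88 − 20·log₁₀(22.2/3.2) = 88 − 16.82 = 71.18 dB SPL.
Σ 10^(L/10) = 3.301e+07 → L_total = 10·log₁₀(3.301e+07) = 75.19 dB SPL.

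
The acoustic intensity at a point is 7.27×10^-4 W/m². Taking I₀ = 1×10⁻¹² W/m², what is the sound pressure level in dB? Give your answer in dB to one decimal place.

I/I₀ = 7.27×10^-4/10⁻¹² = 7.27×10^8, and L = 10·log₁₀(I/I₀).
L = 10·(0.8615 + 8) = 88.62 dB.

88.6 dB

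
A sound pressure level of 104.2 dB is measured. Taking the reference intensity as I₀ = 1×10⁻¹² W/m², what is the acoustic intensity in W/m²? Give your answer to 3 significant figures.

I/I₀ = 10^(104.2/10) = 2.63e+10, so I = 2.63e+10 × 10⁻¹² W/m².

0.0263 W/m²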